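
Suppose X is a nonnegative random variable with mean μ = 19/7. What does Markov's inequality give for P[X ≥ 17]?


μ = E[X] = 19/7, a = 17.
Markov: P[X ≥ 17] ≤ μ/a = (19/7)/17 = 19/119.
Numerically: ≈ 0.160.
(Since a = 17 > μ = 2.714, the bound 19/119 is < 1 and informative.)

P[X ≥ 17] ≤ 19/119 ≈ 0.160.


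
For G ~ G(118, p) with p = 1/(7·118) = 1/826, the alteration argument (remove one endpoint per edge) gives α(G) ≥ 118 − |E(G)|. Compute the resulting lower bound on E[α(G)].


E[|E(G)|] = C(118, 2)·p = 6903 · (1/826) = 117/14.
E[α(G)] ≥ n − E[|E(G)|] = 118 − 117/14 = 1535/14.
Numerically: ≈ 109.643.
(This is only a lower bound; the true E[α(G)] may be larger.)

E[α(G)] ≥ 1535/14 ≈ 109.643.


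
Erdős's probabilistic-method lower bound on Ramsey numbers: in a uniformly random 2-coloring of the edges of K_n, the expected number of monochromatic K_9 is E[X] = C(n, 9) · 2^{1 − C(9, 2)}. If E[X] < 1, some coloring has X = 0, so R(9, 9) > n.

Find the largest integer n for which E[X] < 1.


We need C(n, 9) · 2^{1 − 36} < 1, i.e. C(n, 9) < 2^{36 − 1} = 34359738368.
Check values of n near the boundary:
  n = 61: C(61, 9) = 17341763505; 17341763505 < 34359738368? YES
  n = 62: C(62, 9) = 20286591270; 20286591270 < 34359738368? YES
  n = 63: C(63, 9) = 23667689815; 23667689815 < 34359738368? YES
  n = 64: C(64, 9) = 27540584512; 27540584512 < 34359738368? YES
  n = 65: C(65, 9) = 31966749880; 31966749880 < 34359738368? YES
  n = 66: C(66, 9) = 37014131440; 37014131440 < 34359738368? NO
  n = 67: C(67, 9) = 42757703560; 42757703560 < 34359738368? NO
  n = 68: C(68, 9) = 49280065120; 49280065120 < 34359738368? NO
The largest n with C(n, 9) < 34359738368 is n = 65 (where E[X] = 3995843735/4294967296 ≈ 0.9304). Hence R(9, 9) > 65, i.e. R(9, 9) ≥ 66.

Largest n = 65; hence R(9, 9) > 65.


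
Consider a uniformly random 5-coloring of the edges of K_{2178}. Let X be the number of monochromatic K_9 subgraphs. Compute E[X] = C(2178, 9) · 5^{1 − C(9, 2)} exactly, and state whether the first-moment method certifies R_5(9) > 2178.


E[X] = C(2178, 9) · 5^{1 − 36} = 2989303896287203303608800 · 5^{−35} = 2989303896287203303608800/2910383045673370361328125.
As a reduced fraction: E[X] = 119572155851488132144352/116415321826934814453125 ≈ 1.0271.
Is E[X] < 1? NO.
Since E[X] ≥ 1, the first-moment bound is inconclusive at n = 2178; it does NOT by itself certify R_5(9) > 2178.

E[X] = 119572155851488132144352/116415321826934814453125 ≈ 1.0271; E[X] ≥ 1; first-moment method inconclusive here.


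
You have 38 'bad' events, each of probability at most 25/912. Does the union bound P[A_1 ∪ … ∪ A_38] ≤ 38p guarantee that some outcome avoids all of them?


Union bound: P[∪_{i=1}^{38} A_i] ≤ Σ_i P[A_i] ≤ 38·p = 38·(25/912) = 25/24.
Numerically: 25/24 ≈ 1.0417.
Is 25/24 < 1? NO.
Since the bound 25/24 is ≥ 1, the union bound is uninformative here; it does NOT by itself certify existence.

38·p = 25/24 ≈ 1.0417; existence NOT certified by the union bound.


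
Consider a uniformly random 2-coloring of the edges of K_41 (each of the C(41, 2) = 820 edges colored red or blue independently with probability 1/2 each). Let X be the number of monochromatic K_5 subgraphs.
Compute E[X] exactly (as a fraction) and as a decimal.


Let X = Σ_S X_S over the C(41, 5) = 749398 subsets S of size 5, where X_S = 1 if the K_5 on S is monochromatic.
For a fixed S, the K_5 on S has C(5, 2) = 10 edges. P[all 10 edges red] = (1/2)^10, and likewise for blue, so P[monochromatic] = 2·(1/2)^10 = 2^{1 − 10} = 1/512.
By linearity: E[X] = C(41, 5) · 2^{1 − 10} = 749398 · 1/512 = 374699/256.
Numerically: E[X] ≈ 1463.66797.

E[X] = C(41,5)·2^(1−C(5,2)) = 374699/256 ≈ 1463.66797.


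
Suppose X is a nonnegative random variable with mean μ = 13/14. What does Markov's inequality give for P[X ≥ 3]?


μ = E[X] = 13/14, a = 3.
Markov: P[X ≥ 3] ≤ μ/a = (13/14)/3 = 13/42.
Numerically: ≈ 0.309524.
(Since a = 3 > μ = 0.928571, the bound 13/42 is < 1 and informative.)

P[X ≥ 3] ≤ 13/42 ≈ 0.309524.


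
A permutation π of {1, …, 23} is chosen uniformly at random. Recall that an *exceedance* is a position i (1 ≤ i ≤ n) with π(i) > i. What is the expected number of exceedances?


Write X = Σ_{i=1}^{23} X_i, where X_i = 1_{π(i) > i}.
For each fixed i, π(i) is uniform over {1, …, 23} (marginal of a uniform permutation), so P[π(i) > i] = (n − i)/n. Summing: Σ_{i=1}^{23} (n − i)/n = (0 + 1 + … + 22)/23 = 23(23 − 1)/(2·23) = (23 − 1)/2.
Hence E[X] = Σ_{i=1}^{23} (23 − i)/23 = 11 ≈ 11.00000.

E[X] = 11 = 11.00000.


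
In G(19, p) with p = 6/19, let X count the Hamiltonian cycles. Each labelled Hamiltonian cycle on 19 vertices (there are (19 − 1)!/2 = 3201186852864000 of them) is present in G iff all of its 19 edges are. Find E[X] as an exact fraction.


K_19 has (19 − 1)!/2 = 3201186852864000 labelled Hamiltonian cycles.
For each such Hamiltonian cycle H, let X_H = 1 if all 19 edges of H are present in G. Then P[X_H = 1] = p^{19} = (6/19)^{19} = 609359740010496/1978419655660313589123979.
By linearity of expectation: E[X] = Σ_H E[X_H] = 3201186852864000 · p^{19} = 3201186852864000 · 609359740010496/1978419655660313589123979 = 1950674388386224952567660544000/1978419655660313589123979.
Numerically: E[X] ≈ 9.86e+05.

E[X] = 3201186852864000 · (6/19)^{19} = 1950674388386224952567660544000/1978419655660313589123979 ≈ 9.86e+05.


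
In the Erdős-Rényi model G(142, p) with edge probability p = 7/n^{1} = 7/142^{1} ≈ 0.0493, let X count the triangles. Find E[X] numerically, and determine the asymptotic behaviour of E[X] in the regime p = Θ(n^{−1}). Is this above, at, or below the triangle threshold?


Number of potential triangles: C(142, 3) = 467180.
Each occurs with probability p³ ≈ (0.0493)³ ≈ 1.19792e-04.
By linearity: E[X] = C(142, 3)·p³ ≈ 467180 · 1.19792e-04 ≈ 55.965.
Here α = 1, so p = 7/n is exactly at the triangle threshold p ~ 1/n. Asymptotically E[X] → c³/6 = 7³/6 = 343/6 ≈ 57.167, a bounded constant. In this regime the triangle count is asymptotically Poisson(c³/6).

E[X] ≈ 55.965; in regime p = Θ(1/n^{1}) E[X] stays bounded (at the triangle threshold p ~ 1/n).


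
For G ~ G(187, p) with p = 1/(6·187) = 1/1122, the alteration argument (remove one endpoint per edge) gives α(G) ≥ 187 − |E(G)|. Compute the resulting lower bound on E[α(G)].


E[|E(G)|] = C(187, 2)·p = 17391 · (1/1122) = 31/2.
E[α(G)] ≥ n − E[|E(G)|] = 187 − 31/2 = 343/2.
Numerically: ≈ 171.500.
(This is only a lower bound; the true E[α(G)] may be larger.)

E[α(G)] ≥ 343/2 ≈ 171.500.


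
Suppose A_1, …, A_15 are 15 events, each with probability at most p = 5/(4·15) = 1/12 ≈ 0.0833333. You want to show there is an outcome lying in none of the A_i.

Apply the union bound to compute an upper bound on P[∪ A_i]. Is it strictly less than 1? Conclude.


Union bound: P[∪_{i=1}^{15} A_i] ≤ Σ_i P[A_i] ≤ 15·p = 15·(1/12) = 5/4.
Numerically: 5/4 ≈ 1.2500000.
Is 5/4 < 1? NO.
Since the bound 5/4 is ≥ 1, the union bound is uninformative here; it does NOT by itself certify existence.

15·p = 5/4 ≈ 1.2500000; existence NOT certified by the union bound.


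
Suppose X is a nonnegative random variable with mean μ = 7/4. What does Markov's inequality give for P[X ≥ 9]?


μ = E[X] = 7/4, a = 9.
Markov: P[X ≥ 9] ≤ μ/a = (7/4)/9 = 7/36.
Numerically: ≈ 0.194.
(Since a = 9 > μ = 1.750, the bound 7/36 is < 1 and informative.)

P[X ≥ 9] ≤ 7/36 ≈ 0.194.


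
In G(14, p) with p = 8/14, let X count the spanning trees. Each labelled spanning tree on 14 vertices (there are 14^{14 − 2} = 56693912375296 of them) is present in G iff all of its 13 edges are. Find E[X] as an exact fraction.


K_14 has 14^{14 − 2} = 56693912375296 labelled spanning trees.
For each such spanning tree H, let X_H = 1 if all 13 edges of H are present in G. Then P[X_H = 1] = p^{13} = (4/7)^{13} = 67108864/96889010407.
Summing the indicators: E[X] = Σ_H E[X_H] = 56693912375296 · p^{13} = 56693912375296 · 67108864/96889010407 = 274877906944/7.
Numerically: E[X] ≈ 3.927e+10.

E[X] = 56693912375296 · (4/7)^{13} = 274877906944/7 ≈ 3.927e+10.


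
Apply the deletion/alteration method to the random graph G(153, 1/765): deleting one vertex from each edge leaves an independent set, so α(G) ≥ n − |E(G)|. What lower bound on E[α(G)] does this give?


E[|E(G)|] = C(153, 2)·p = 11628 · (1/765) = 76/5.
E[α(G)] ≥ n − E[|E(G)|] = 153 − 76/5 = 689/5.
Numerically: ≈ 137.800000.
(This is only a lower bound; the true E[α(G)] may be larger.)

E[α(G)] ≥ 689/5 ≈ 137.800000.


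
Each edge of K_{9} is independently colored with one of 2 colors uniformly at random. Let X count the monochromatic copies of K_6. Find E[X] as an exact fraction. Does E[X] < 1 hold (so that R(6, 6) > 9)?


E[X] = C(9, 6) · 2^{1 − 15} = 84 · 2^{−14} = 84/16384.
As a reduced fraction: E[X] = 21/4096 ≈ 0.005127.
Is E[X] < 1? YES.
Since E[X] < 1, there exists a 2-coloring of K_{9} with no monochromatic K_6; hence R(6, 6) > 9.

E[X] = 21/4096 ≈ 0.005127; E[X] < 1, so R(6, 6) > 9.


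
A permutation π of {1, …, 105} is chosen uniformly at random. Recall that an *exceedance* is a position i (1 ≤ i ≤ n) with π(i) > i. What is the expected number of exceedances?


Write X = Σ_{i=1}^{105} X_i, where X_i = 1_{π(i) > i}.
For each fixed i, π(i) is uniform over {1, …, 105} (marginal of a uniform permutation), so P[π(i) > i] = (n − i)/n. Summing: Σ_{i=1}^{105} (n − i)/n = (0 + 1 + … + 104)/105 = 105(105 − 1)/(2·105) = (105 − 1)/2.
Hence E[X] = Σ_{i=1}^{105} (105 − i)/105 = 52 ≈ 52.000000.

E[X] = 52 = 52.000000.


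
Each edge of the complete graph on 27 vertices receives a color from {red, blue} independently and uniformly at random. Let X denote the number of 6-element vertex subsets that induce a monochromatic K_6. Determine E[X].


Let X = Σ_S X_S over the C(27, 6) = 296010 subsets S of size 6, where X_S = 1 if the K_6 on S is monochromatic.
For a fixed S, the K_6 on S has C(6, 2) = 15 edges. P[all 15 edges red] = (1/2)^15, and likewise for blue, so P[monochromatic] = 2·(1/2)^15 = 2^{1 − 15} = 1/16384.
By linearity: E[X] = C(27, 6) · 2^{1 − 15} = 296010 · 1/16384 = 148005/8192.
Numerically: E[X] ≈ 18.06702.

E[X] = C(27,6)·2^(1−C(6,2)) = 148005/8192 ≈ 18.06702.


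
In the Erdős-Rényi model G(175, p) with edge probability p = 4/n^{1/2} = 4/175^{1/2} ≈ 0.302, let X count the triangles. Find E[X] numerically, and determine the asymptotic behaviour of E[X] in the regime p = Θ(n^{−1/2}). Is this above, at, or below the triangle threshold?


Number of potential triangles: C(175, 3) = 877975.
Each occurs with probability p³ ≈ (0.302)³ ≈ 2.76454e-02.
By linearity: E[X] = C(175, 3)·p³ ≈ 877975 · 2.76454e-02 ≈ 24271.971.
Since α = 1/2 < 1, p = c/n^{1/2} ≫ 1/n is above the triangle threshold p ~ 1/n. Asymptotically E[X] ~ (c³/6)·n^{3(1−α)} = (4³/6)·n^{1.5} → ∞; triangles are abundant w.h.p.

E[X] ≈ 24271.971; in regime p = Θ(1/n^{1/2}) E[X] diverges (above the triangle threshold p ~ 1/n).


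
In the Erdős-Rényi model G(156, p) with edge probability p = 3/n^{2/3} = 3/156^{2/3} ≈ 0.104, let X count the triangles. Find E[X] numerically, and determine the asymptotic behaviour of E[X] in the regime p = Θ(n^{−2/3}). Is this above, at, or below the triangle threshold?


Number of potential triangles: C(156, 3) = 620620.
Each occurs with probability p³ ≈ (0.104)³ ≈ 1.10947e-03.
By linearity: E[X] = C(156, 3)·p³ ≈ 620620 · 1.10947e-03 ≈ 688.558.
Since α = 2/3 < 1, p = c/n^{2/3} ≫ 1/n is above the triangle threshold p ~ 1/n. Asymptotically E[X] ~ (c³/6)·n^{3(1−α)} = (3³/6)·n^{1} → ∞; triangles are abundant w.h.p.

E[X] ≈ 688.558; in regime p = Θ(1/n^{2/3}) E[X] diverges (above the triangle threshold p ~ 1/n).


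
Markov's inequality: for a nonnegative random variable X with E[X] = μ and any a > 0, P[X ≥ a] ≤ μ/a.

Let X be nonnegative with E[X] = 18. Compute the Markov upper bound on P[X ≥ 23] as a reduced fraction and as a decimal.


μ = E[X] = 18, a = 23.
Markov: P[X ≥ 23] ≤ μ/a = (18)/23 = 18/23.
Numerically: ≈ 0.78261.
(Since a = 23 > μ = 18.00000, the bound 18/23 is < 1 and informative.)

P[X ≥ 23] ≤ 18/23 ≈ 0.78261.


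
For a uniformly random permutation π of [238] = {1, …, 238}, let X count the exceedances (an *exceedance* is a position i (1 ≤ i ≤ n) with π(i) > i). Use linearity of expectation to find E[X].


Write X = Σ_{i=1}^{238} X_i, where X_i = 1_{π(i) > i}.
For each fixed i, π(i) is uniform over {1, …, 238} (marginal of a uniform permutation), so P[π(i) > i] = (n − i)/n. Summing: Σ_{i=1}^{238} (n − i)/n = (0 + 1 + … + 237)/238 = 238(238 − 1)/(2·238) = (238 − 1)/2.
Hence E[X] = Σ_{i=1}^{238} (238 − i)/238 = 237/2 ≈ 118.50000.

E[X] = 237/2 = 118.50000.


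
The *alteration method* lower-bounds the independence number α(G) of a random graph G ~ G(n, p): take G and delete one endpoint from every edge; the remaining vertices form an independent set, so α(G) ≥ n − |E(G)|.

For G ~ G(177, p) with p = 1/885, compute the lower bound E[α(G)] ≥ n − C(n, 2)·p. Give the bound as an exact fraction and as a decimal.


E[|E(G)|] = C(177, 2)·p = 15576 · (1/885) = 88/5.
E[α(G)] ≥ n − E[|E(G)|] = 177 − 88/5 = 797/5.
Numerically: ≈ 159.4000.
(This is only a lower bound; the true E[α(G)] may be larger.)

E[α(G)] ≥ 797/5 ≈ 159.4000.


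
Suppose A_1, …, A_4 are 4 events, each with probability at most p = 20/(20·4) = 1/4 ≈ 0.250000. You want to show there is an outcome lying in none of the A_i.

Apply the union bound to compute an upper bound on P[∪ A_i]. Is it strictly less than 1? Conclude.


Union bound: P[∪_{i=1}^{4} A_i] ≤ Σ_i P[A_i] ≤ 4·p = 4·(1/4) = 1.
Numerically: 1 ≈ 1.000000.
Is 1 < 1? NO.
Since the bound 1 is ≥ 1, the union bound is uninformative here; it does NOT by itself certify existence.

4·p = 1 ≈ 1.000000; existence NOT certified by the union bound.


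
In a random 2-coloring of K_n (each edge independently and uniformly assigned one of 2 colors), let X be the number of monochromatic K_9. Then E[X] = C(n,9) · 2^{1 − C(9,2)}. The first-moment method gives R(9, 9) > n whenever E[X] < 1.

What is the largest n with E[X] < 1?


We need C(n, 9) · 2^{1 − 36} < 1, i.e. C(n, 9) < 2^{36 − 1} = 34359738368.
Check values of n near the boundary:
  n = 61: C(61, 9) = 17341763505; 17341763505 < 34359738368? YES
  n = 62: C(62, 9) = 20286591270; 20286591270 < 34359738368? YES
  n = 63: C(63, 9) = 23667689815; 23667689815 < 34359738368? YES
  n = 64: C(64, 9) = 27540584512; 27540584512 < 34359738368? YES
  n = 65: C(65, 9) = 31966749880; 31966749880 < 34359738368? YES
  n = 66: C(66, 9) = 37014131440; 37014131440 < 34359738368? NO
  n = 67: C(67, 9) = 42757703560; 42757703560 < 34359738368? NO
  n = 68: C(68, 9) = 49280065120; 49280065120 < 34359738368? NO
The largest n with C(n, 9) < 34359738368 is n = 65 (where E[X] = 3995843735/4294967296 ≈ 0.930355). Hence R(9, 9) > 65, i.e. R(9, 9) ≥ 66.

Largest n = 65; hence R(9, 9) > 65.


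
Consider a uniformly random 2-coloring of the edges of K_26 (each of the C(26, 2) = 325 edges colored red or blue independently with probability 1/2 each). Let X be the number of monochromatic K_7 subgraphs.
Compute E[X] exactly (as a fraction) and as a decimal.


Let X = Σ_S X_S over the C(26, 7) = 657800 subsets S of size 7, where X_S = 1 if the K_7 on S is monochromatic.
For a fixed S, the K_7 on S has C(7, 2) = 21 edges. P[all 21 edges red] = (1/2)^21, and likewise for blue, so P[monochromatic] = 2·(1/2)^21 = 2^{1 − 21} = 1/1048576.
By linearity of expectation: E[X] = C(26, 7) · 2^{1 − 21} = 657800 · 1/1048576 = 82225/131072.
Numerically: E[X] ≈ 0.6273.

E[X] = C(26,7)·2^(1−C(7,2)) = 82225/131072 ≈ 0.6273.


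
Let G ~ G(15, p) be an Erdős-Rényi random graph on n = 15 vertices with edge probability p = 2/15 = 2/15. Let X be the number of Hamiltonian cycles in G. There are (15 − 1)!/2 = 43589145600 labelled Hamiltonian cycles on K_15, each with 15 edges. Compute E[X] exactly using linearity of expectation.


K_15 has (15 − 1)!/2 = 43589145600 labelled Hamiltonian cycles.
For each such Hamiltonian cycle H, let X_H = 1 if all 15 edges of H are present in G. Then P[X_H = 1] = p^{15} = (2/15)^{15} = 32768/437893890380859375.
Summing the indicators: E[X] = Σ_H E[X_H] = 43589145600 · p^{15} = 43589145600 · 32768/437893890380859375 = 235115905024/72081298828125.
Numerically: E[X] ≈ 0.0032618.

E[X] = 43589145600 · (2/15)^{15} = 235115905024/72081298828125 ≈ 0.0032618.


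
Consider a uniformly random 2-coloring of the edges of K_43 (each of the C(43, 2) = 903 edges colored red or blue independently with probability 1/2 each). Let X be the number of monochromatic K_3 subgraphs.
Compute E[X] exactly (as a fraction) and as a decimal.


Let X = Σ_S X_S over the C(43, 3) = 12341 subsets S of size 3, where X_S = 1 if the K_3 on S is monochromatic.
For a fixed S, the K_3 on S has C(3, 2) = 3 edges. P[all 3 edges red] = (1/2)^3, and likewise for blue, so P[monochromatic] = 2·(1/2)^3 = 2^{1 − 3} = 1/4.
By linearity: E[X] = C(43, 3) · 2^{1 − 3} = 12341 · 1/4 = 12341/4.
Numerically: E[X] ≈ 3085.250.

E[X] = C(43,3)·2^(1−C(3,2)) = 12341/4 ≈ 3085.250.


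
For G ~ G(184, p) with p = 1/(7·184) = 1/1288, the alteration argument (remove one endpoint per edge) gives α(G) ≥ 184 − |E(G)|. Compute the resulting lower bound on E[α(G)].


E[|E(G)|] = C(184, 2)·p = 16836 · (1/1288) = 183/14.
E[α(G)] ≥ n − E[|E(G)|] = 184 − 183/14 = 2393/14.
Numerically: ≈ 170.9286.
(This is only a lower bound; the true E[α(G)] may be larger.)

E[α(G)] ≥ 2393/14 ≈ 170.9286.


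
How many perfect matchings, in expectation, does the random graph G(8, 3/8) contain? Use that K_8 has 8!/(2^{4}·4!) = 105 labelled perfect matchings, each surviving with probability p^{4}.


K_8 has 8!/(2^{4}·4!) = 105 labelled perfect matchings.
For each such perfect matching H, let X_H = 1 if all 4 edges of H are present in G. Then P[X_H = 1] = p^{4} = (3/8)^{4} = 81/4096.
Summing the indicators: E[X] = Σ_H E[X_H] = 105 · p^{4} = 105 · 81/4096 = 8505/4096.
Numerically: E[X] ≈ 2.076.

E[X] = 105 · (3/8)^{4} = 8505/4096 ≈ 2.076.


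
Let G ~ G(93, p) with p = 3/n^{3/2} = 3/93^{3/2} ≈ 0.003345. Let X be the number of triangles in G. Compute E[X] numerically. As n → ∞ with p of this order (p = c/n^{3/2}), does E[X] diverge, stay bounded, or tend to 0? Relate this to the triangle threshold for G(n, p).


Number of potential triangles: C(93, 3) = 129766.
Each occurs with probability p³ ≈ (0.003345)³ ≈ 3.7427472e-08.
By linearity: E[X] = C(93, 3)·p³ ≈ 129766 · 3.7427472e-08 ≈ 0.00486.
Since α = 3/2 > 1, p = c/n^{3/2} = o(1/n) is below the triangle threshold p ~ 1/n. Asymptotically E[X] ~ (c³/6)·n^{3(1−α)} = (3³/6)·n^{-1.5} → 0, so by Markov's inequality G has no triangles w.h.p.

E[X] ≈ 0.00486; in regime p = Θ(1/n^{3/2}) E[X] tends to 0 (below the triangle threshold p ~ 1/n).


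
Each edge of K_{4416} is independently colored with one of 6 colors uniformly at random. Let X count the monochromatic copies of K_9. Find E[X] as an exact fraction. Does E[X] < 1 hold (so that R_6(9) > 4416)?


E[X] = C(4416, 9) · 6^{1 − 36} = 1745644609681318303205765440 · 6^{−35} = 1745644609681318303205765440/1719070799748422591028658176.
As a reduced fraction: E[X] = 27275697026270598487590085/26860481246069102984822784 ≈ 1.0154582.
Is E[X] < 1? NO.
Since E[X] ≥ 1, the first-moment bound is inconclusive at n = 4416; it does NOT by itself certify R_6(9) > 4416.

E[X] = 27275697026270598487590085/26860481246069102984822784 ≈ 1.0154582; E[X] ≥ 1; first-moment method inconclusive here.


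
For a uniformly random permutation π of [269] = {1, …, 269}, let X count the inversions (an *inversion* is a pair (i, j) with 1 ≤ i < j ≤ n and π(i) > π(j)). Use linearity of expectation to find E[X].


Write X = Σ X_I over the C(269, 2) = 36046 pairs i < j, with X_I the indicator of one inversion.
There are 36046 indicators.
For each fixed pair i < j, the values π(i) and π(j) are two distinct elements of {1, …, 269} in uniformly random order; by symmetry P[π(i) > π(j)] = 1/2.
By linearity: E[X] = 36046 · (1/2) = C(269, 2) · (1/2) = 36046/2 = 18023 ≈ 18023.00000.

E[X] = 18023 = 18023.00000.


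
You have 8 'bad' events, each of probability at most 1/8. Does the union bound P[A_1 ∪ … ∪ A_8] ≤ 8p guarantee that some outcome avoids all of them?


Union bound: P[∪_{i=1}^{8} A_i] ≤ Σ_i P[A_i] ≤ 8·p = 8·(1/8) = 1.
Numerically: 1 ≈ 1.00000.
Is 1 < 1? NO.
Since the bound 1 is ≥ 1, the union bound is uninformative here; it does NOT by itself certify existence.

8·p = 1 ≈ 1.00000; existence NOT certified by the union bound.


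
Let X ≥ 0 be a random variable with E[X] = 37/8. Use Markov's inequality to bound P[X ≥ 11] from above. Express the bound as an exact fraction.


μ = E[X] = 37/8, a = 11.
Markov: P[X ≥ 11] ≤ μ/a = (37/8)/11 = 37/88.
Numerically: ≈ 0.420455.
(Since a = 11 > μ = 4.625000, the bound 37/88 is < 1 and informative.)

P[X ≥ 11] ≤ 37/88 ≈ 0.420455.


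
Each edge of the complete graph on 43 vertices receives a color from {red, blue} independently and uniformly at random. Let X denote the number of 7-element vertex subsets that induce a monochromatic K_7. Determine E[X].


Let X = Σ_S X_S over the C(43, 7) = 32224114 subsets S of size 7, where X_S = 1 if the K_7 on S is monochromatic.
For a fixed S, the K_7 on S has C(7, 2) = 21 edges. P[all 21 edges red] = (1/2)^21, and likewise for blue, so P[monochromatic] = 2·(1/2)^21 = 2^{1 − 21} = 1/1048576.
By linearity of expectation: E[X] = C(43, 7) · 2^{1 − 21} = 32224114 · 1/1048576 = 16112057/524288.
Numerically: E[X] ≈ 30.731310.

E[X] = C(43,7)·2^(1−C(7,2)) = 16112057/524288 ≈ 30.731310.


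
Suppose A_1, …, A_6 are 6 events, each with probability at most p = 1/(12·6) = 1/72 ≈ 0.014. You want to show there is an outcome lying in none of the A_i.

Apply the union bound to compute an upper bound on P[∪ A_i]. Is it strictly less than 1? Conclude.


Union bound: P[∪_{i=1}^{6} A_i] ≤ Σ_i P[A_i] ≤ 6·p = 6·(1/72) = 1/12.
Numerically: 1/12 ≈ 0.083.
Is 1/12 < 1? YES.
Since P[∪ A_i] ≤ 1/12 < 1, the complement has P[∩ A_i^c] ≥ 1 − 1/12 = 11/12 > 0, so some outcome avoids every A_i.

6·p = 1/12 ≈ 0.083; existence CERTIFIED by the union bound.


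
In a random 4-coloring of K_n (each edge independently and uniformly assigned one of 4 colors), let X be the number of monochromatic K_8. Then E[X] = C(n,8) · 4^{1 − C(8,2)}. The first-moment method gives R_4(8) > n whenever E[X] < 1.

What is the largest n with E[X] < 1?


We need C(n, 8) · 4^{1 − 28} < 1, i.e. C(n, 8) < 4^{28 − 1} = 18014398509481984.
Check values of n near the boundary:
  n = 406: C(406, 8) = 17082453897995850; 17082453897995850 < 18014398509481984? YES
  n = 407: C(407, 8) = 17424959239309050; 17424959239309050 < 18014398509481984? YES
  n = 408: C(408, 8) = 17773458424095231; 17773458424095231 < 18014398509481984? YES
  n = 409: C(409, 8) = 18128041135797879; 18128041135797879 < 18014398509481984? NO
The largest n with C(n, 8) < 18014398509481984 is n = 408 (where E[X] = 17773458424095231/18014398509481984 ≈ 0.987). Hence R_4(8) > 408, i.e. R_4(8) ≥ 409.

Largest n = 408; hence R_4(8) > 408.


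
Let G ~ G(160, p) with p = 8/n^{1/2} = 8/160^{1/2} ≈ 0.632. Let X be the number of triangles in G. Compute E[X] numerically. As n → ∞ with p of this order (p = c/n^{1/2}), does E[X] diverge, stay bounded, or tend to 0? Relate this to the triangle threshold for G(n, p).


Number of potential triangles: C(160, 3) = 669920.
Each occurs with probability p³ ≈ (0.632)³ ≈ 2.52982e-01.
By linearity: E[X] = C(160, 3)·p³ ≈ 669920 · 2.52982e-01 ≈ 169477.844.
Since α = 1/2 < 1, p = c/n^{1/2} ≫ 1/n is above the triangle threshold p ~ 1/n. Asymptotically E[X] ~ (c³/6)·n^{3(1−α)} = (8³/6)·n^{1.5} → ∞; triangles are abundant w.h.p.

E[X] ≈ 169477.844; in regime p = Θ(1/n^{1/2}) E[X] diverges (above the triangle threshold p ~ 1/n).


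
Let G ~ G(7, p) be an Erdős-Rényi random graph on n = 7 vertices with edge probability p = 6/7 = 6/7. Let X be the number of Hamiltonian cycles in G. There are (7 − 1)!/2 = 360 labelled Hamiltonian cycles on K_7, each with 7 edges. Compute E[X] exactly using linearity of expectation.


K_7 has (7 − 1)!/2 = 360 labelled Hamiltonian cycles.
For each such Hamiltonian cycle H, let X_H = 1 if all 7 edges of H are present in G. Then P[X_H = 1] = p^{7} = (6/7)^{7} = 279936/823543.
Summing the indicators: E[X] = Σ_H E[X_H] = 360 · p^{7} = 360 · 279936/823543 = 100776960/823543.
Numerically: E[X] ≈ 122.37.

E[X] = 360 · (6/7)^{7} = 100776960/823543 ≈ 122.37.


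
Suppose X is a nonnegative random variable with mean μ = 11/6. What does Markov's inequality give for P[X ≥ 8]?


μ = E[X] = 11/6, a = 8.
Markov: P[X ≥ 8] ≤ μ/a = (11/6)/8 = 11/48.
Numerically: ≈ 0.22917.
(Since a = 8 > μ = 1.83333, the bound 11/48 is < 1 and informative.)

P[X ≥ 8] ≤ 11/48 ≈ 0.22917.


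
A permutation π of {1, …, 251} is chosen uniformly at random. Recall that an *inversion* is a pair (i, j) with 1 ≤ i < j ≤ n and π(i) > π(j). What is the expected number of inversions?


Write X = Σ X_I over the C(251, 2) = 31375 pairs i < j, with X_I the indicator of one inversion.
There are 31375 indicators.
For each fixed pair i < j, the values π(i) and π(j) are two distinct elements of {1, …, 251} in uniformly random order; by symmetry P[π(i) > π(j)] = 1/2.
By linearity: E[X] = 31375 · (1/2) = C(251, 2) · (1/2) = 31375/2 = 31375/2 ≈ 15687.500000.

E[X] = 31375/2 = 15687.500000.


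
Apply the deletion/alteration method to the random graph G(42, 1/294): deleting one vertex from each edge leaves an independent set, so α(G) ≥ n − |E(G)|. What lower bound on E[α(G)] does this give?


E[|E(G)|] = C(42, 2)·p = 861 · (1/294) = 41/14.
E[α(G)] ≥ n − E[|E(G)|] = 42 − 41/14 = 547/14.
Numerically: ≈ 39.071429.
(This is only a lower bound; the true E[α(G)] may be larger.)

E[α(G)] ≥ 547/14 ≈ 39.071429.


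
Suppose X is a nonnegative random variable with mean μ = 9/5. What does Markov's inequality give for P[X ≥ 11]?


μ = E[X] = 9/5, a = 11.
Markov: P[X ≥ 11] ≤ μ/a = (9/5)/11 = 9/55.
Numerically: ≈ 0.16364.
(Since a = 11 > μ = 1.80000, the bound 9/55 is < 1 and informative.)

P[X ≥ 11] ≤ 9/55 ≈ 0.16364.


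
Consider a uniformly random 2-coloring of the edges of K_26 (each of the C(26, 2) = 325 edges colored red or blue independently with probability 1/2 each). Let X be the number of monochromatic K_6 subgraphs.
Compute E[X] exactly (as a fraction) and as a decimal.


Let X = Σ_S X_S over the C(26, 6) = 230230 subsets S of size 6, where X_S = 1 if the K_6 on S is monochromatic.
For a fixed S, the K_6 on S has C(6, 2) = 15 edges. P[all 15 edges red] = (1/2)^15, and likewise for blue, so P[monochromatic] = 2·(1/2)^15 = 2^{1 − 15} = 1/16384.
Summing: E[X] = C(26, 6) · 2^{1 − 15} = 230230 · 1/16384 = 115115/8192.
Numerically: E[X] ≈ 14.0521.

E[X] = C(26,6)·2^(1−C(6,2)) = 115115/8192 ≈ 14.0521.


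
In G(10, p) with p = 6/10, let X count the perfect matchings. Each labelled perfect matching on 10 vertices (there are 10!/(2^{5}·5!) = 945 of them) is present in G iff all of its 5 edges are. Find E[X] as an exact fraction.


K_10 has 10!/(2^{5}·5!) = 945 labelled perfect matchings.
For each such perfect matching H, let X_H = 1 if all 5 edges of H are present in G. Then P[X_H = 1] = p^{5} = (3/5)^{5} = 243/3125.
By linearity: E[X] = Σ_H E[X_H] = 945 · p^{5} = 945 · 243/3125 = 45927/625.
Numerically: E[X] ≈ 73.4832.

E[X] = 945 · (3/5)^{5} = 45927/625 ≈ 73.4832.


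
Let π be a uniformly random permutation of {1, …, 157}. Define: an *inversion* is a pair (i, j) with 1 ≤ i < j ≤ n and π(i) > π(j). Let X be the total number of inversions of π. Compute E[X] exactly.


Write X = Σ X_I over the C(157, 2) = 12246 pairs i < j, with X_I the indicator of one inversion.
There are 12246 indicators.
For each fixed pair i < j, the values π(i) and π(j) are two distinct elements of {1, …, 157} in uniformly random order; by symmetry P[π(i) > π(j)] = 1/2.
By linearity: E[X] = 12246 · (1/2) = C(157, 2) · (1/2) = 12246/2 = 6123 ≈ 6123.000000.

E[X] = 6123 = 6123.000000.


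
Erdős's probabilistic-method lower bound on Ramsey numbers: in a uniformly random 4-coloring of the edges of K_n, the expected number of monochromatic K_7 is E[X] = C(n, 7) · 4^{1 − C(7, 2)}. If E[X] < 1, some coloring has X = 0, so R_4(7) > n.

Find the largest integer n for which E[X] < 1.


We need C(n, 7) · 4^{1 − 21} < 1, i.e. C(n, 7) < 4^{21 − 1} = 1099511627776.
Check values of n near the boundary:
  n = 174: C(174, 7) = 847879782984; 847879782984 < 1099511627776? YES
  n = 175: C(175, 7) = 883208107275; 883208107275 < 1099511627776? YES
  n = 176: C(176, 7) = 919790691600; 919790691600 < 1099511627776? YES
  n = 177: C(177, 7) = 957664425960; 957664425960 < 1099511627776? YES
  n = 178: C(178, 7) = 996867063280; 996867063280 < 1099511627776? YES
  n = 179: C(179, 7) = 1037437234460; 1037437234460 < 1099511627776? YES
  n = 180: C(180, 7) = 1079414463600; 1079414463600 < 1099511627776? YES
  n = 181: C(181, 7) = 1122839183400; 1122839183400 < 1099511627776? NO
  n = 182: C(182, 7) = 1167752750736; 1167752750736 < 1099511627776? NO
The largest n with C(n, 7) < 1099511627776 is n = 180 (where E[X] = 67463403975/68719476736 ≈ 0.98172). Hence R_4(7) > 180, i.e. R_4(7) ≥ 181.

Largest n = 180; hence R_4(7) > 180.


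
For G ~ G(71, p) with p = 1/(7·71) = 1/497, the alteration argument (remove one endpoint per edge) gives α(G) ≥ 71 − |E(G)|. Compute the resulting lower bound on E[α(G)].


E[|E(G)|] = C(71, 2)·p = 2485 · (1/497) = 5.
E[α(G)] ≥ n − E[|E(G)|] = 71 − 5 = 66.
Numerically: ≈ 66.00000.
(This is only a lower bound; the true E[α(G)] may be larger.)

E[α(G)] ≥ 66 ≈ 66.00000.


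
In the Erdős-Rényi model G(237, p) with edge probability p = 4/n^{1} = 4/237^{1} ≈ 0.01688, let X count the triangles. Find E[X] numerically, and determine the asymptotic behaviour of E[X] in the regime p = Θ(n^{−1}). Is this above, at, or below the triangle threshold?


Number of potential triangles: C(237, 3) = 2190670.
Each occurs with probability p³ ≈ (0.01688)³ ≈ 4.807673e-06.
By linearity: E[X] = C(237, 3)·p³ ≈ 2190670 · 4.807673e-06 ≈ 10.5320.
Here α = 1, so p = 4/n is exactly at the triangle threshold p ~ 1/n. Asymptotically E[X] → c³/6 = 4³/6 = 32/3 ≈ 10.6667, a bounded constant. In this regime the triangle count is asymptotically Poisson(c³/6).

E[X] ≈ 10.5320; in regime p = Θ(1/n^{1}) E[X] stays bounded (at the triangle threshold p ~ 1/n).


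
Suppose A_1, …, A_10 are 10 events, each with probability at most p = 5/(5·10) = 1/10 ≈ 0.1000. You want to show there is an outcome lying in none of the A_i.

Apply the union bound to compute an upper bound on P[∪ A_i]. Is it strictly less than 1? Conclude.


Union bound: P[∪_{i=1}^{10} A_i] ≤ Σ_i P[A_i] ≤ 10·p = 10·(1/10) = 1.
Numerically: 1 ≈ 1.0000.
Is 1 < 1? NO.
Since the bound 1 is ≥ 1, the union bound is uninformative here; it does NOT by itself certify existence.

10·p = 1 ≈ 1.0000; existence NOT certified by the union bound.


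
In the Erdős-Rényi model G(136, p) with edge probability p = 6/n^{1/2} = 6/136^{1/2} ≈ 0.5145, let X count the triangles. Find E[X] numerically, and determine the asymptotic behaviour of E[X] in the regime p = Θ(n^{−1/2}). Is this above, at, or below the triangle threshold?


Number of potential triangles: C(136, 3) = 410040.
Each occurs with probability p³ ≈ (0.5145)³ ≈ 1.361901e-01.
By linearity: E[X] = C(136, 3)·p³ ≈ 410040 · 1.361901e-01 ≈ 55843.3693.
Since α = 1/2 < 1, p = c/n^{1/2} ≫ 1/n is above the triangle threshold p ~ 1/n. Asymptotically E[X] ~ (c³/6)·n^{3(1−α)} = (6³/6)·n^{1.5} → ∞; triangles are abundant w.h.p.

E[X] ≈ 55843.3693; in regime p = Θ(1/n^{1/2}) E[X] diverges (above the triangle threshold p ~ 1/n).


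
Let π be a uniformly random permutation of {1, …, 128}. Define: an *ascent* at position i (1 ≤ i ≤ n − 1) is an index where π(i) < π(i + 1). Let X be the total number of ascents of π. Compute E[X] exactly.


Write X = Σ X_I over i = 1, …, 127, with X_I the indicator of one ascent.
There are 127 indicators.
For each fixed i, the pair (π(i), π(i+1)) is a uniformly random ordered pair of distinct values from {1, …, 128}; by symmetry P[π(i) < π(i+1)] = 1/2.
By linearity: E[X] = 127 · (1/2) = (128 − 1) · (1/2) = 127/2 ≈ 63.50000.

E[X] = 127/2 = 63.50000.


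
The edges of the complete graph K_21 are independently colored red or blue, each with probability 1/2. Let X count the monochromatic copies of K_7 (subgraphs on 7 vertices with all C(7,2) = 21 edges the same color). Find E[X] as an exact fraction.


Let X = Σ_S X_S over the C(21, 7) = 116280 subsets S of size 7, where X_S = 1 if the K_7 on S is monochromatic.
For a fixed S, the K_7 on S has C(7, 2) = 21 edges. P[all 21 edges red] = (1/2)^21, and likewise for blue, so P[monochromatic] = 2·(1/2)^21 = 2^{1 − 21} = 1/1048576.
Summing: E[X] = C(21, 7) · 2^{1 − 21} = 116280 · 1/1048576 = 14535/131072.
Numerically: E[X] ≈ 0.110893.

E[X] = C(21,7)·2^(1−C(7,2)) = 14535/131072 ≈ 0.110893.


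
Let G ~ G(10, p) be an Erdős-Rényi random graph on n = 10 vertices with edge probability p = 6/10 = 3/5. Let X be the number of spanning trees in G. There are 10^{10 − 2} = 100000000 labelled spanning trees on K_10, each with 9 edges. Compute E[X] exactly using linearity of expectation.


K_10 has 10^{10 − 2} = 100000000 labelled spanning trees.
For each such spanning tree H, let X_H = 1 if all 9 edges of H are present in G. Then P[X_H = 1] = p^{9} = (3/5)^{9} = 19683/1953125.
Summing the indicators: E[X] = Σ_H E[X_H] = 100000000 · p^{9} = 100000000 · 19683/1953125 = 5038848/5.
Numerically: E[X] ≈ 1.008e+06.

E[X] = 100000000 · (3/5)^{9} = 5038848/5 ≈ 1.008e+06.


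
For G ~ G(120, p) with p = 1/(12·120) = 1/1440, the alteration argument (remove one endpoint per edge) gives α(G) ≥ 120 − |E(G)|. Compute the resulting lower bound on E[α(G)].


E[|E(G)|] = C(120, 2)·p = 7140 · (1/1440) = 119/24.
E[α(G)] ≥ n − E[|E(G)|] = 120 − 119/24 = 2761/24.
Numerically: ≈ 115.041667.
(This is only a lower bound; the true E[α(G)] may be larger.)

E[α(G)] ≥ 2761/24 ≈ 115.041667.


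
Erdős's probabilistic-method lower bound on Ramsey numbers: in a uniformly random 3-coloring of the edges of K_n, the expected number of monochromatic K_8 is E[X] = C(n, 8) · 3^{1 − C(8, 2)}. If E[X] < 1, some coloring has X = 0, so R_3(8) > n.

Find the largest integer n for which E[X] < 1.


We need C(n, 8) · 3^{1 − 28} < 1, i.e. C(n, 8) < 3^{28 − 1} = 7625597484987.
Check values of n near the boundary:
  n = 155: C(155, 8) = 6876747915675; 6876747915675 < 7625597484987? YES
  n = 156: C(156, 8) = 7248464019225; 7248464019225 < 7625597484987? YES
  n = 157: C(157, 8) = 7637643295425; 7637643295425 < 7625597484987? NO
  n = 158: C(158, 8) = 8044984271181; 8044984271181 < 7625597484987? NO
The largest n with C(n, 8) < 7625597484987 is n = 156 (where E[X] = 805384891025/847288609443 ≈ 0.950544). Hence R_3(8) > 156, i.e. R_3(8) ≥ 157.

Largest n = 156; hence R_3(8) > 156.


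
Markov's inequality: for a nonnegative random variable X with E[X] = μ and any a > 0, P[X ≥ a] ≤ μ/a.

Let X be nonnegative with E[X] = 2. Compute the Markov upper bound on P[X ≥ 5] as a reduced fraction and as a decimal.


μ = E[X] = 2, a = 5.
Markov: P[X ≥ 5] ≤ μ/a = (2)/5 = 2/5.
Numerically: ≈ 0.40000.
(Since a = 5 > μ = 2.00000, the bound 2/5 is < 1 and informative.)

P[X ≥ 5] ≤ 2/5 ≈ 0.40000.


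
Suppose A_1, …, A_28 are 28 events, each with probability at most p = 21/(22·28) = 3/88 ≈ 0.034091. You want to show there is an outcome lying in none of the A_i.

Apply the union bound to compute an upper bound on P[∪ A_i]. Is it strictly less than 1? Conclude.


Union bound: P[∪_{i=1}^{28} A_i] ≤ Σ_i P[A_i] ≤ 28·p = 28·(3/88) = 21/22.
Numerically: 21/22 ≈ 0.954545.
Is 21/22 < 1? YES.
Since P[∪ A_i] ≤ 21/22 < 1, the complement has P[∩ A_i^c] ≥ 1 − 21/22 = 1/22 > 0, so some outcome avoids every A_i.

28·p = 21/22 ≈ 0.954545; existence CERTIFIED by the union bound.


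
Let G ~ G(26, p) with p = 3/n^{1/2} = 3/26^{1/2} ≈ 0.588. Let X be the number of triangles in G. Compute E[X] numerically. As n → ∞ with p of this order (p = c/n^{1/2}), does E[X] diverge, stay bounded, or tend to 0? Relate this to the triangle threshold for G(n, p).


Number of potential triangles: C(26, 3) = 2600.
Each occurs with probability p³ ≈ (0.588)³ ≈ 2.03659e-01.
By linearity: E[X] = C(26, 3)·p³ ≈ 2600 · 2.03659e-01 ≈ 529.514.
Since α = 1/2 < 1, p = c/n^{1/2} ≫ 1/n is above the triangle threshold p ~ 1/n. Asymptotically E[X] ~ (c³/6)·n^{3(1−α)} = (3³/6)·n^{1.5} → ∞; triangles are abundant w.h.p.

E[X] ≈ 529.514; in regime p = Θ(1/n^{1/2}) E[X] diverges (above the triangle threshold p ~ 1/n).


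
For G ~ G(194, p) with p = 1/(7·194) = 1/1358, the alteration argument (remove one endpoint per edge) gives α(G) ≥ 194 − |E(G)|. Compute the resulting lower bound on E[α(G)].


E[|E(G)|] = C(194, 2)·p = 18721 · (1/1358) = 193/14.
E[α(G)] ≥ n − E[|E(G)|] = 194 − 193/14 = 2523/14.
Numerically: ≈ 180.214.
(This is only a lower bound; the true E[α(G)] may be larger.)

E[α(G)] ≥ 2523/14 ≈ 180.214.


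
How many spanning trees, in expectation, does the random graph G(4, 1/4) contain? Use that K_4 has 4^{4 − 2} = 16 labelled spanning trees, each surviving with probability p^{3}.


K_4 has 4^{4 − 2} = 16 labelled spanning trees.
For each such spanning tree H, let X_H = 1 if all 3 edges of H are present in G. Then P[X_H = 1] = p^{3} = (1/4)^{3} = 1/64.
By linearity: E[X] = Σ_H E[X_H] = 16 · p^{3} = 16 · 1/64 = 1/4.
Numerically: E[X] ≈ 0.25.

E[X] = 16 · (1/4)^{3} = 1/4 ≈ 0.25.


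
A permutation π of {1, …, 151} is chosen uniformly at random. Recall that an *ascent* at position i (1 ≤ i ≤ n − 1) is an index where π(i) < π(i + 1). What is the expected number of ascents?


Write X = Σ X_I over i = 1, …, 150, with X_I the indicator of one ascent.
There are 150 indicators.
For each fixed i, the pair (π(i), π(i+1)) is a uniformly random ordered pair of distinct values from {1, …, 151}; by symmetry P[π(i) < π(i+1)] = 1/2.
By linearity: E[X] = 150 · (1/2) = (151 − 1) · (1/2) = 75 ≈ 75.00000.

E[X] = 75 = 75.00000.


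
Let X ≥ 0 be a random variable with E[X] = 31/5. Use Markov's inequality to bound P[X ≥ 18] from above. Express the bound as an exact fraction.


μ = E[X] = 31/5, a = 18.
Markov: P[X ≥ 18] ≤ μ/a = (31/5)/18 = 31/90.
Numerically: ≈ 0.34444.
(Since a = 18 > μ = 6.20000, the bound 31/90 is < 1 and informative.)

P[X ≥ 18] ≤ 31/90 ≈ 0.34444.


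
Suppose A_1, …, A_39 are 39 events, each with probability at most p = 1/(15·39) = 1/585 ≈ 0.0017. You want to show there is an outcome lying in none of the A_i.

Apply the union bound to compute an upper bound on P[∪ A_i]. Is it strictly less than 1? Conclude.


Union bound: P[∪_{i=1}^{39} A_i] ≤ Σ_i P[A_i] ≤ 39·p = 39·(1/585) = 1/15.
Numerically: 1/15 ≈ 0.0667.
Is 1/15 < 1? YES.
Since P[∪ A_i] ≤ 1/15 < 1, the complement has P[∩ A_i^c] ≥ 1 − 1/15 = 14/15 > 0, so some outcome avoids every A_i.

39·p = 1/15 ≈ 0.0667; existence CERTIFIED by the union bound.
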